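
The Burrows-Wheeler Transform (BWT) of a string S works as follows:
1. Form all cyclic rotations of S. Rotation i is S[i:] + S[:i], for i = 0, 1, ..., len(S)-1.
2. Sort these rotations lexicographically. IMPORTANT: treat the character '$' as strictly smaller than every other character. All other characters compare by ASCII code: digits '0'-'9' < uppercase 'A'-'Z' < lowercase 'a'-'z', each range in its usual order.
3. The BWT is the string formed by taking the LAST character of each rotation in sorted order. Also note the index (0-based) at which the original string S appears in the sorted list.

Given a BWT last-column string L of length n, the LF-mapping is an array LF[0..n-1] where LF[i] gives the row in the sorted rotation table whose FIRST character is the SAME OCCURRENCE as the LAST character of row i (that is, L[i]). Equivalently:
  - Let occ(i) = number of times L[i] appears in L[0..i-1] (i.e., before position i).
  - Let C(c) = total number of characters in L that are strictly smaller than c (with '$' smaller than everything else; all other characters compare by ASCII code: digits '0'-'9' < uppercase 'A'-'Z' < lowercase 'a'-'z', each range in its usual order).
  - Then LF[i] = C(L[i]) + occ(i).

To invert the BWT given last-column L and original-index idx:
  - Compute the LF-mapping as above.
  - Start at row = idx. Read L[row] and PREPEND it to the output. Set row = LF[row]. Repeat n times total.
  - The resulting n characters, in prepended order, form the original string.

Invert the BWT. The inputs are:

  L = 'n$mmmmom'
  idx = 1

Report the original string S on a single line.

LF mapping: 6 0 1 2 3 4 7 5
Walk LF starting at row 1, prepending L[row]:
  step 1: row=1, L[1]='$', prepend. Next row=LF[1]=0
  step 2: row=0, L[0]='n', prepend. Next row=LF[0]=6
  step 3: row=6, L[6]='o', prepend. Next row=LF[6]=7
  step 4: row=7, L[7]='m', prepend. Next row=LF[7]=5
  step 5: row=5, L[5]='m', prepend. Next row=LF[5]=4
  step 6: row=4, L[4]='m', prepend. Next row=LF[4]=3
  step 7: row=3, L[3]='m', prepend. Next row=LF[3]=2
  step 8: row=2, L[2]='m', prepend. Next row=LF[2]=1
Reversed output: mmmmmon$

Answer: mmmmmon$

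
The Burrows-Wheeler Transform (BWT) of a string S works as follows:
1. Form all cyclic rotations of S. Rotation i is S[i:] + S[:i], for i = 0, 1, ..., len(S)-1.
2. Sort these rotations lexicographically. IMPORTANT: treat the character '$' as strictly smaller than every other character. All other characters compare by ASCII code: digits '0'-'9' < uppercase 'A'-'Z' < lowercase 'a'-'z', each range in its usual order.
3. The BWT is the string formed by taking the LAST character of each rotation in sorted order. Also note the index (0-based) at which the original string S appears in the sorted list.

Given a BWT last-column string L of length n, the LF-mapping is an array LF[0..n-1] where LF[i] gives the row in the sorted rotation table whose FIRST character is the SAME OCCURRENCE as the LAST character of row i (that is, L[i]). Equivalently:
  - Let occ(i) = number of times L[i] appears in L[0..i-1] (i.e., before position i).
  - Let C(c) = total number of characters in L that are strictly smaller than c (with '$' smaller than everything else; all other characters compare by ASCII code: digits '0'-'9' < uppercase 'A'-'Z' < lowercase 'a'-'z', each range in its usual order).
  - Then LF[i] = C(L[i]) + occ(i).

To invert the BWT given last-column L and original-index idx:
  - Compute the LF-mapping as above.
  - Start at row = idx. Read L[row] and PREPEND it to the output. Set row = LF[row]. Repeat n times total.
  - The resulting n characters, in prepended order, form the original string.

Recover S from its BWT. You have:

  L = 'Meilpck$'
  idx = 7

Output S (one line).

LF mapping: 1 3 4 6 7 2 5 0
Walk LF starting at row 7, prepending L[row]:
  step 1: row=7, L[7]='$', prepend. Next row=LF[7]=0
  step 2: row=0, L[0]='M', prepend. Next row=LF[0]=1
  step 3: row=1, L[1]='e', prepend. Next row=LF[1]=3
  step 4: row=3, L[3]='l', prepend. Next row=LF[3]=6
  step 5: row=6, L[6]='k', prepend. Next row=LF[6]=5
  step 6: row=5, L[5]='c', prepend. Next row=LF[5]=2
  step 7: row=2, L[2]='i', prepend. Next row=LF[2]=4
  step 8: row=4, L[4]='p', prepend. Next row=LF[4]=7
Reversed output: pickleM$

Answer: pickleM$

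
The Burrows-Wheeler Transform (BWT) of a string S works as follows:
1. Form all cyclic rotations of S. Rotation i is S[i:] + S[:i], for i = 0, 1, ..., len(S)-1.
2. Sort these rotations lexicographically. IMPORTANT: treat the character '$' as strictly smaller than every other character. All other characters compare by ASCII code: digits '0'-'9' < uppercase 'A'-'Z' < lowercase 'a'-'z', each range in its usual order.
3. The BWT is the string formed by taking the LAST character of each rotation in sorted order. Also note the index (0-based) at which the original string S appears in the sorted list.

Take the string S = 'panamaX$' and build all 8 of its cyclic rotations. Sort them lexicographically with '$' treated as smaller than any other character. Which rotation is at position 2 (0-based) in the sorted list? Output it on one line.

All 8 rotations (rotation i = S[i:]+S[:i]):
  rot[0] = panamaX$
  rot[1] = anamaX$p
  rot[2] = namaX$pa
  rot[3] = amaX$pan
  rot[4] = maX$pana
  rot[5] = aX$panam
  rot[6] = X$panama
  rot[7] = $panamaX
Sorted (with $ < everything):
  sorted[0] = $panamaX
  sorted[1] = X$panama
  sorted[2] = aX$panam
  sorted[3] = amaX$pan
  sorted[4] = anamaX$p
  sorted[5] = maX$pana
  sorted[6] = namaX$pa
  sorted[7] = panamaX$
sorted[2] = aX$panam

Answer: aX$panam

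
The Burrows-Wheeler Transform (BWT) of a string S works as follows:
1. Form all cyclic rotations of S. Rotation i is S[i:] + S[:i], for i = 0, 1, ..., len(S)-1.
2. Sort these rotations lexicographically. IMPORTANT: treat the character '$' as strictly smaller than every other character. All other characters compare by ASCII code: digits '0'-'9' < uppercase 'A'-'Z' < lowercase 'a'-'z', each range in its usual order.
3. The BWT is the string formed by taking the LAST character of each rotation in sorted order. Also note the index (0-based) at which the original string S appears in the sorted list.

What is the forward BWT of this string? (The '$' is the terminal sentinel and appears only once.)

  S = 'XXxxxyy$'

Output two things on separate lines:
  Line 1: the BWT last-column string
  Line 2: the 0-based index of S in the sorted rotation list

Answer: y$XXxxyx
1

Derivation:
All 8 rotations (rotation i = S[i:]+S[:i]):
  rot[0] = XXxxxyy$
  rot[1] = Xxxxyy$X
  rot[2] = xxxyy$XX
  rot[3] = xxyy$XXx
  rot[4] = xyy$XXxx
  rot[5] = yy$XXxxx
  rot[6] = y$XXxxxy
  rot[7] = $XXxxxyy
Sorted (with $ < everything):
  sorted[0] = $XXxxxyy  (last char: 'y')
  sorted[1] = XXxxxyy$  (last char: '$')
  sorted[2] = Xxxxyy$X  (last char: 'X')
  sorted[3] = xxxyy$XX  (last char: 'X')
  sorted[4] = xxyy$XXx  (last char: 'x')
  sorted[5] = xyy$XXxx  (last char: 'x')
  sorted[6] = y$XXxxxy  (last char: 'y')
  sorted[7] = yy$XXxxx  (last char: 'x')
Last column: y$XXxxyx
Original string S is at sorted index 1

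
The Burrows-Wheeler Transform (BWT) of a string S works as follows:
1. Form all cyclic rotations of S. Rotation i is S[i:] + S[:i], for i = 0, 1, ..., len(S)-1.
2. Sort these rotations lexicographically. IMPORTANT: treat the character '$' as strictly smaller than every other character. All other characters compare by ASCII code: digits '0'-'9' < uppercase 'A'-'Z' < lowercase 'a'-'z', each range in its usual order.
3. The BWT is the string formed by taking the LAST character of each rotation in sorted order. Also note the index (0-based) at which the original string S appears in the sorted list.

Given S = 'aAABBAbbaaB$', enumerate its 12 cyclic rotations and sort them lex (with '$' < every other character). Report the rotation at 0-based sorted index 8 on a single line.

Answer: aB$aAABBAbba

Derivation:
All 12 rotations (rotation i = S[i:]+S[:i]):
  rot[0] = aAABBAbbaaB$
  rot[1] = AABBAbbaaB$a
  rot[2] = ABBAbbaaB$aA
  rot[3] = BBAbbaaB$aAA
  rot[4] = BAbbaaB$aAAB
  rot[5] = AbbaaB$aAABB
  rot[6] = bbaaB$aAABBA
  rot[7] = baaB$aAABBAb
  rot[8] = aaB$aAABBAbb
  rot[9] = aB$aAABBAbba
  rot[10] = B$aAABBAbbaa
  rot[11] = $aAABBAbbaaB
Sorted (with $ < everything):
  sorted[0] = $aAABBAbbaaB
  sorted[1] = AABBAbbaaB$a
  sorted[2] = ABBAbbaaB$aA
  sorted[3] = AbbaaB$aAABB
  sorted[4] = B$aAABBAbbaa
  sorted[5] = BAbbaaB$aAAB
  sorted[6] = BBAbbaaB$aAA
  sorted[7] = aAABBAbbaaB$
  sorted[8] = aB$aAABBAbba
  sorted[9] = aaB$aAABBAbb
  sorted[10] = baaB$aAABBAb
  sorted[11] = bbaaB$aAABBA
sorted[8] = aB$aAABBAbba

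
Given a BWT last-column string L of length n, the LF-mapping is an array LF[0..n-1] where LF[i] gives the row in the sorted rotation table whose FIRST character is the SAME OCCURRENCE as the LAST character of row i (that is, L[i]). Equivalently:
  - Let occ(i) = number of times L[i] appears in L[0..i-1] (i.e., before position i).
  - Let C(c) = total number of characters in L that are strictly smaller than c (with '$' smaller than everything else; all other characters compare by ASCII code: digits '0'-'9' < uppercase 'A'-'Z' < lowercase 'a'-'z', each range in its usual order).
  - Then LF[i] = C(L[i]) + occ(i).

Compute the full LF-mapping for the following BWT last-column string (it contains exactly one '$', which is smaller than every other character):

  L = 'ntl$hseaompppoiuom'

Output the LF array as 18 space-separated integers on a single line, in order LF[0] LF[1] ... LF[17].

Answer: 8 16 5 0 3 15 2 1 9 6 12 13 14 10 4 17 11 7

Derivation:
Char counts: '$':1, 'a':1, 'e':1, 'h':1, 'i':1, 'l':1, 'm':2, 'n':1, 'o':3, 'p':3, 's':1, 't':1, 'u':1
C (first-col start): C('$')=0, C('a')=1, C('e')=2, C('h')=3, C('i')=4, C('l')=5, C('m')=6, C('n')=8, C('o')=9, C('p')=12, C('s')=15, C('t')=16, C('u')=17
L[0]='n': occ=0, LF[0]=C('n')+0=8+0=8
L[1]='t': occ=0, LF[1]=C('t')+0=16+0=16
L[2]='l': occ=0, LF[2]=C('l')+0=5+0=5
L[3]='$': occ=0, LF[3]=C('$')+0=0+0=0
L[4]='h': occ=0, LF[4]=C('h')+0=3+0=3
L[5]='s': occ=0, LF[5]=C('s')+0=15+0=15
L[6]='e': occ=0, LF[6]=C('e')+0=2+0=2
L[7]='a': occ=0, LF[7]=C('a')+0=1+0=1
L[8]='o': occ=0, LF[8]=C('o')+0=9+0=9
L[9]='m': occ=0, LF[9]=C('m')+0=6+0=6
L[10]='p': occ=0, LF[10]=C('p')+0=12+0=12
L[11]='p': occ=1, LF[11]=C('p')+1=12+1=13
L[12]='p': occ=2, LF[12]=C('p')+2=12+2=14
L[13]='o': occ=1, LF[13]=C('o')+1=9+1=10
L[14]='i': occ=0, LF[14]=C('i')+0=4+0=4
L[15]='u': occ=0, LF[15]=C('u')+0=17+0=17
L[16]='o': occ=2, LF[16]=C('o')+2=9+2=11
L[17]='m': occ=1, LF[17]=C('m')+1=6+1=7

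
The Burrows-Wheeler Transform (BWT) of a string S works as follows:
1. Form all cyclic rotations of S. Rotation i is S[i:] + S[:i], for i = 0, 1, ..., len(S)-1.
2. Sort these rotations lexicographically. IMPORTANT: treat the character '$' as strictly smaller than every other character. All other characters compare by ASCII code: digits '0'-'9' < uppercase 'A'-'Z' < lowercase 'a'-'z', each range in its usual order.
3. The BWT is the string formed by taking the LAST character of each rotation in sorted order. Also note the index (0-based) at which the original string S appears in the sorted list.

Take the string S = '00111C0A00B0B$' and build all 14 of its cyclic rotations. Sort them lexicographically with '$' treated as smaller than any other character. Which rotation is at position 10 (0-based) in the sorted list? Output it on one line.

All 14 rotations (rotation i = S[i:]+S[:i]):
  rot[0] = 00111C0A00B0B$
  rot[1] = 0111C0A00B0B$0
  rot[2] = 111C0A00B0B$00
  rot[3] = 11C0A00B0B$001
  rot[4] = 1C0A00B0B$0011
  rot[5] = C0A00B0B$00111
  rot[6] = 0A00B0B$00111C
  rot[7] = A00B0B$00111C0
  rot[8] = 00B0B$00111C0A
  rot[9] = 0B0B$00111C0A0
  rot[10] = B0B$00111C0A00
  rot[11] = 0B$00111C0A00B
  rot[12] = B$00111C0A00B0
  rot[13] = $00111C0A00B0B
Sorted (with $ < everything):
  sorted[0] = $00111C0A00B0B
  sorted[1] = 00111C0A00B0B$
  sorted[2] = 00B0B$00111C0A
  sorted[3] = 0111C0A00B0B$0
  sorted[4] = 0A00B0B$00111C
  sorted[5] = 0B$00111C0A00B
  sorted[6] = 0B0B$00111C0A0
  sorted[7] = 111C0A00B0B$00
  sorted[8] = 11C0A00B0B$001
  sorted[9] = 1C0A00B0B$0011
  sorted[10] = A00B0B$00111C0
  sorted[11] = B$00111C0A00B0
  sorted[12] = B0B$00111C0A00
  sorted[13] = C0A00B0B$00111
sorted[10] = A00B0B$00111C0

Answer: A00B0B$00111C0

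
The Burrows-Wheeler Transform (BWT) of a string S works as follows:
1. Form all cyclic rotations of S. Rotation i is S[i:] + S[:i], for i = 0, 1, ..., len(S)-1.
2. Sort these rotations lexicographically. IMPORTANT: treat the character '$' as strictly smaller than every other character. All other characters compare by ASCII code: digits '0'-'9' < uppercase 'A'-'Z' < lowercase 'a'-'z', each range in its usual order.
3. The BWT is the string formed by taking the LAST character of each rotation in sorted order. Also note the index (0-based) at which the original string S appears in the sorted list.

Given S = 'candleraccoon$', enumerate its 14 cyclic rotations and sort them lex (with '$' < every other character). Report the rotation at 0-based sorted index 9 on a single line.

All 14 rotations (rotation i = S[i:]+S[:i]):
  rot[0] = candleraccoon$
  rot[1] = andleraccoon$c
  rot[2] = ndleraccoon$ca
  rot[3] = dleraccoon$can
  rot[4] = leraccoon$cand
  rot[5] = eraccoon$candl
  rot[6] = raccoon$candle
  rot[7] = accoon$candler
  rot[8] = ccoon$candlera
  rot[9] = coon$candlerac
  rot[10] = oon$candleracc
  rot[11] = on$candleracco
  rot[12] = n$candleraccoo
  rot[13] = $candleraccoon
Sorted (with $ < everything):
  sorted[0] = $candleraccoon
  sorted[1] = accoon$candler
  sorted[2] = andleraccoon$c
  sorted[3] = candleraccoon$
  sorted[4] = ccoon$candlera
  sorted[5] = coon$candlerac
  sorted[6] = dleraccoon$can
  sorted[7] = eraccoon$candl
  sorted[8] = leraccoon$cand
  sorted[9] = n$candleraccoo
  sorted[10] = ndleraccoon$ca
  sorted[11] = on$candleracco
  sorted[12] = oon$candleracc
  sorted[13] = raccoon$candle
sorted[9] = n$candleraccoo

Answer: n$candleraccoo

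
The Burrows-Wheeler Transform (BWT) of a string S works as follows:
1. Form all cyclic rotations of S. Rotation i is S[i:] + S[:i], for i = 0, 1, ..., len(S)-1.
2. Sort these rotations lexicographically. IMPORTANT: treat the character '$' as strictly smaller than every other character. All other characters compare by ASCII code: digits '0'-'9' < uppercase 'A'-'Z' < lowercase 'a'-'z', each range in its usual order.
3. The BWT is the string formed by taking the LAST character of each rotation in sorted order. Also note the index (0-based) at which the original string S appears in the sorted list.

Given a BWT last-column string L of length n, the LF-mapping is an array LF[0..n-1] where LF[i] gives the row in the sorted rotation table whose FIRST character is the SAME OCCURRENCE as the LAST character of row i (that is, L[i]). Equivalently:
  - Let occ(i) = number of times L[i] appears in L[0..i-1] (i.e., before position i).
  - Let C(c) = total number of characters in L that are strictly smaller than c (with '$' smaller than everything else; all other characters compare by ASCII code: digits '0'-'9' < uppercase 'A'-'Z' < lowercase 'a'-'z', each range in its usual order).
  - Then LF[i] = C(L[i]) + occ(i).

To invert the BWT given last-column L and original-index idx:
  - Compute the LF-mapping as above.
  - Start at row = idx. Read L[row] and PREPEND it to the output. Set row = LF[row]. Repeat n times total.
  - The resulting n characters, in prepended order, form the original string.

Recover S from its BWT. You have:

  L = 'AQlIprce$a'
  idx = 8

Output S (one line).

LF mapping: 1 3 7 2 8 9 5 6 0 4
Walk LF starting at row 8, prepending L[row]:
  step 1: row=8, L[8]='$', prepend. Next row=LF[8]=0
  step 2: row=0, L[0]='A', prepend. Next row=LF[0]=1
  step 3: row=1, L[1]='Q', prepend. Next row=LF[1]=3
  step 4: row=3, L[3]='I', prepend. Next row=LF[3]=2
  step 5: row=2, L[2]='l', prepend. Next row=LF[2]=7
  step 6: row=7, L[7]='e', prepend. Next row=LF[7]=6
  step 7: row=6, L[6]='c', prepend. Next row=LF[6]=5
  step 8: row=5, L[5]='r', prepend. Next row=LF[5]=9
  step 9: row=9, L[9]='a', prepend. Next row=LF[9]=4
  step 10: row=4, L[4]='p', prepend. Next row=LF[4]=8
Reversed output: parcelIQA$

Answer: parcelIQA$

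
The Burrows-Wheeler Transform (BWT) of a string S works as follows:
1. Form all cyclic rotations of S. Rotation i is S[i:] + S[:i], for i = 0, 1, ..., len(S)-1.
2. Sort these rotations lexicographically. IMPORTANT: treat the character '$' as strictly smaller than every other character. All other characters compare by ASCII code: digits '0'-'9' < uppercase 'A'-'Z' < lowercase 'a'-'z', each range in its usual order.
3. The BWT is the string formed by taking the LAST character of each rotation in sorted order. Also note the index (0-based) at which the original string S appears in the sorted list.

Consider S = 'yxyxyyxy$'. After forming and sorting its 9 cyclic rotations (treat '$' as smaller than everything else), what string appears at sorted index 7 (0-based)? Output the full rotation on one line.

Answer: yxyyxy$yx

Derivation:
All 9 rotations (rotation i = S[i:]+S[:i]):
  rot[0] = yxyxyyxy$
  rot[1] = xyxyyxy$y
  rot[2] = yxyyxy$yx
  rot[3] = xyyxy$yxy
  rot[4] = yyxy$yxyx
  rot[5] = yxy$yxyxy
  rot[6] = xy$yxyxyy
  rot[7] = y$yxyxyyx
  rot[8] = $yxyxyyxy
Sorted (with $ < everything):
  sorted[0] = $yxyxyyxy
  sorted[1] = xy$yxyxyy
  sorted[2] = xyxyyxy$y
  sorted[3] = xyyxy$yxy
  sorted[4] = y$yxyxyyx
  sorted[5] = yxy$yxyxy
  sorted[6] = yxyxyyxy$
  sorted[7] = yxyyxy$yx
  sorted[8] = yyxy$yxyx
sorted[7] = yxyyxy$yx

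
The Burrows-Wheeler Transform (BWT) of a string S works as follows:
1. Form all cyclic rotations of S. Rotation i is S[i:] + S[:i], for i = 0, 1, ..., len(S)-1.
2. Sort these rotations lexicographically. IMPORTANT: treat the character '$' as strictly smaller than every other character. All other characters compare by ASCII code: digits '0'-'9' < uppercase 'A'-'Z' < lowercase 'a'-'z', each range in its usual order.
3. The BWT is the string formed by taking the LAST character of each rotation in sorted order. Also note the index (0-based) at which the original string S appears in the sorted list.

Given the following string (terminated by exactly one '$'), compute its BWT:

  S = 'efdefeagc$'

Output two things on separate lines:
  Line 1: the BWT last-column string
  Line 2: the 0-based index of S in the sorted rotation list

Answer: cegff$deea
5

Derivation:
All 10 rotations (rotation i = S[i:]+S[:i]):
  rot[0] = efdefeagc$
  rot[1] = fdefeagc$e
  rot[2] = defeagc$ef
  rot[3] = efeagc$efd
  rot[4] = feagc$efde
  rot[5] = eagc$efdef
  rot[6] = agc$efdefe
  rot[7] = gc$efdefea
  rot[8] = c$efdefeag
  rot[9] = $efdefeagc
Sorted (with $ < everything):
  sorted[0] = $efdefeagc  (last char: 'c')
  sorted[1] = agc$efdefe  (last char: 'e')
  sorted[2] = c$efdefeag  (last char: 'g')
  sorted[3] = defeagc$ef  (last char: 'f')
  sorted[4] = eagc$efdef  (last char: 'f')
  sorted[5] = efdefeagc$  (last char: '$')
  sorted[6] = efeagc$efd  (last char: 'd')
  sorted[7] = fdefeagc$e  (last char: 'e')
  sorted[8] = feagc$efde  (last char: 'e')
  sorted[9] = gc$efdefea  (last char: 'a')
Last column: cegff$deea
Original string S is at sorted index 5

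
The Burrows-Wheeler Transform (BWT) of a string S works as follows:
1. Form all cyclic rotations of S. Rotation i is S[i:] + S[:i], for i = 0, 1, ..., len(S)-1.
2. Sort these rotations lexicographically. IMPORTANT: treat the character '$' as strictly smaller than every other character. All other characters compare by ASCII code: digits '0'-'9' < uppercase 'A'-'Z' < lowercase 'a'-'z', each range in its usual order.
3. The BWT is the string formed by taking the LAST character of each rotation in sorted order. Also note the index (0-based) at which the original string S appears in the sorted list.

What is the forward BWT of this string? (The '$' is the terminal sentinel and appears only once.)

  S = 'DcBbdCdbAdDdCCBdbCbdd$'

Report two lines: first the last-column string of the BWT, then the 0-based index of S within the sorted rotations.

All 22 rotations (rotation i = S[i:]+S[:i]):
  rot[0] = DcBbdCdbAdDdCCBdbCbdd$
  rot[1] = cBbdCdbAdDdCCBdbCbdd$D
  rot[2] = BbdCdbAdDdCCBdbCbdd$Dc
  rot[3] = bdCdbAdDdCCBdbCbdd$DcB
  rot[4] = dCdbAdDdCCBdbCbdd$DcBb
  rot[5] = CdbAdDdCCBdbCbdd$DcBbd
  rot[6] = dbAdDdCCBdbCbdd$DcBbdC
  rot[7] = bAdDdCCBdbCbdd$DcBbdCd
  rot[8] = AdDdCCBdbCbdd$DcBbdCdb
  rot[9] = dDdCCBdbCbdd$DcBbdCdbA
  rot[10] = DdCCBdbCbdd$DcBbdCdbAd
  rot[11] = dCCBdbCbdd$DcBbdCdbAdD
  rot[12] = CCBdbCbdd$DcBbdCdbAdDd
  rot[13] = CBdbCbdd$DcBbdCdbAdDdC
  rot[14] = BdbCbdd$DcBbdCdbAdDdCC
  rot[15] = dbCbdd$DcBbdCdbAdDdCCB
  rot[16] = bCbdd$DcBbdCdbAdDdCCBd
  rot[17] = Cbdd$DcBbdCdbAdDdCCBdb
  rot[18] = bdd$DcBbdCdbAdDdCCBdbC
  rot[19] = dd$DcBbdCdbAdDdCCBdbCb
  rot[20] = d$DcBbdCdbAdDdCCBdbCbd
  rot[21] = $DcBbdCdbAdDdCCBdbCbdd
Sorted (with $ < everything):
  sorted[0] = $DcBbdCdbAdDdCCBdbCbdd  (last char: 'd')
  sorted[1] = AdDdCCBdbCbdd$DcBbdCdb  (last char: 'b')
  sorted[2] = BbdCdbAdDdCCBdbCbdd$Dc  (last char: 'c')
  sorted[3] = BdbCbdd$DcBbdCdbAdDdCC  (last char: 'C')
  sorted[4] = CBdbCbdd$DcBbdCdbAdDdC  (last char: 'C')
  sorted[5] = CCBdbCbdd$DcBbdCdbAdDd  (last char: 'd')
  sorted[6] = Cbdd$DcBbdCdbAdDdCCBdb  (last char: 'b')
  sorted[7] = CdbAdDdCCBdbCbdd$DcBbd  (last char: 'd')
  sorted[8] = DcBbdCdbAdDdCCBdbCbdd$  (last char: '$')
  sorted[9] = DdCCBdbCbdd$DcBbdCdbAd  (last char: 'd')
  sorted[10] = bAdDdCCBdbCbdd$DcBbdCd  (last char: 'd')
  sorted[11] = bCbdd$DcBbdCdbAdDdCCBd  (last char: 'd')
  sorted[12] = bdCdbAdDdCCBdbCbdd$DcB  (last char: 'B')
  sorted[13] = bdd$DcBbdCdbAdDdCCBdbC  (last char: 'C')
  sorted[14] = cBbdCdbAdDdCCBdbCbdd$D  (last char: 'D')
  sorted[15] = d$DcBbdCdbAdDdCCBdbCbd  (last char: 'd')
  sorted[16] = dCCBdbCbdd$DcBbdCdbAdD  (last char: 'D')
  sorted[17] = dCdbAdDdCCBdbCbdd$DcBb  (last char: 'b')
  sorted[18] = dDdCCBdbCbdd$DcBbdCdbA  (last char: 'A')
  sorted[19] = dbAdDdCCBdbCbdd$DcBbdC  (last char: 'C')
  sorted[20] = dbCbdd$DcBbdCdbAdDdCCB  (last char: 'B')
  sorted[21] = dd$DcBbdCdbAdDdCCBdbCb  (last char: 'b')
Last column: dbcCCdbd$dddBCDdDbACBb
Original string S is at sorted index 8

Answer: dbcCCdbd$dddBCDdDbACBb
8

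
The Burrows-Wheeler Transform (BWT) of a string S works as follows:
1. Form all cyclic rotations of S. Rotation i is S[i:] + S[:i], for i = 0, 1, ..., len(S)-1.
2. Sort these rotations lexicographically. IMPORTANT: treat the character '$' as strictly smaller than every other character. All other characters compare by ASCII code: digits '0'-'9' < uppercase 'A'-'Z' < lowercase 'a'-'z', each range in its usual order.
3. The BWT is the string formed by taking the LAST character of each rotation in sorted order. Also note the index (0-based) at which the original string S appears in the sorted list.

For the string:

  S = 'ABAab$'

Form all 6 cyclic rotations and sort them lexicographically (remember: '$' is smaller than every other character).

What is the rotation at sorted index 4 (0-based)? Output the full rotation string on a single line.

Answer: ab$ABA

Derivation:
All 6 rotations (rotation i = S[i:]+S[:i]):
  rot[0] = ABAab$
  rot[1] = BAab$A
  rot[2] = Aab$AB
  rot[3] = ab$ABA
  rot[4] = b$ABAa
  rot[5] = $ABAab
Sorted (with $ < everything):
  sorted[0] = $ABAab
  sorted[1] = ABAab$
  sorted[2] = Aab$AB
  sorted[3] = BAab$A
  sorted[4] = ab$ABA
  sorted[5] = b$ABAa
sorted[4] = ab$ABA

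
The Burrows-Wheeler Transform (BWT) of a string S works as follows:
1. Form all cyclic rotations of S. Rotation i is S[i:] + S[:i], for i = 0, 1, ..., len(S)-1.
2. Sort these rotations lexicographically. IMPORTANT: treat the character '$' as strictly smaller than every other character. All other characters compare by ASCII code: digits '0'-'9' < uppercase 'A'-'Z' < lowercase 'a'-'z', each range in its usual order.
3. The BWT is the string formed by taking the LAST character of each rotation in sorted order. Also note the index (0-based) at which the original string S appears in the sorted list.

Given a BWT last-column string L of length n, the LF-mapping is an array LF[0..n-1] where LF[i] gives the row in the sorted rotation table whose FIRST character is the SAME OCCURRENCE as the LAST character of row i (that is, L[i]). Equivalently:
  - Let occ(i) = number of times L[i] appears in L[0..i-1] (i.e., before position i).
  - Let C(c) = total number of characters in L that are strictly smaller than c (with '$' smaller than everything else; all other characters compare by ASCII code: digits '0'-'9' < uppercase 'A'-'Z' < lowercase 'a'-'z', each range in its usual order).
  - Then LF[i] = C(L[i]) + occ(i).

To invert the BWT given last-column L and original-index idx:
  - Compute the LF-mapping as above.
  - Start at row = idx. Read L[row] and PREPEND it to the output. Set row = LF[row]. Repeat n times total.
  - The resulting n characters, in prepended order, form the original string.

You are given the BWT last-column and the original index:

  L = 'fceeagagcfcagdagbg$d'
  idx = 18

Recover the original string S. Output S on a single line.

LF mapping: 13 6 11 12 1 15 2 16 7 14 8 3 17 9 4 18 5 19 0 10
Walk LF starting at row 18, prepending L[row]:
  step 1: row=18, L[18]='$', prepend. Next row=LF[18]=0
  step 2: row=0, L[0]='f', prepend. Next row=LF[0]=13
  step 3: row=13, L[13]='d', prepend. Next row=LF[13]=9
  step 4: row=9, L[9]='f', prepend. Next row=LF[9]=14
  step 5: row=14, L[14]='a', prepend. Next row=LF[14]=4
  step 6: row=4, L[4]='a', prepend. Next row=LF[4]=1
  step 7: row=1, L[1]='c', prepend. Next row=LF[1]=6
  step 8: row=6, L[6]='a', prepend. Next row=LF[6]=2
  step 9: row=2, L[2]='e', prepend. Next row=LF[2]=11
  step 10: row=11, L[11]='a', prepend. Next row=LF[11]=3
  step 11: row=3, L[3]='e', prepend. Next row=LF[3]=12
  step 12: row=12, L[12]='g', prepend. Next row=LF[12]=17
  step 13: row=17, L[17]='g', prepend. Next row=LF[17]=19
  step 14: row=19, L[19]='d', prepend. Next row=LF[19]=10
  step 15: row=10, L[10]='c', prepend. Next row=LF[10]=8
  step 16: row=8, L[8]='c', prepend. Next row=LF[8]=7
  step 17: row=7, L[7]='g', prepend. Next row=LF[7]=16
  step 18: row=16, L[16]='b', prepend. Next row=LF[16]=5
  step 19: row=5, L[5]='g', prepend. Next row=LF[5]=15
  step 20: row=15, L[15]='g', prepend. Next row=LF[15]=18
Reversed output: ggbgccdggeaeacaafdf$

Answer: ggbgccdggeaeacaafdf$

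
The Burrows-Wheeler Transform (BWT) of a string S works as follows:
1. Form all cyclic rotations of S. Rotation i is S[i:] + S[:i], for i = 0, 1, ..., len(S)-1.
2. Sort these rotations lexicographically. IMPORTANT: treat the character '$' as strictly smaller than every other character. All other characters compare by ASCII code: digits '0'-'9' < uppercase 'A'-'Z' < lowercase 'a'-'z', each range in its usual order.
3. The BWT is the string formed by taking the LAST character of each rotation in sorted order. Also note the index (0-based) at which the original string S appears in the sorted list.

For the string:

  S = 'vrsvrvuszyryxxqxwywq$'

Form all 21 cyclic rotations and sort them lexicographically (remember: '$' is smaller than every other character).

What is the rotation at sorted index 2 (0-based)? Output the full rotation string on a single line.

All 21 rotations (rotation i = S[i:]+S[:i]):
  rot[0] = vrsvrvuszyryxxqxwywq$
  rot[1] = rsvrvuszyryxxqxwywq$v
  rot[2] = svrvuszyryxxqxwywq$vr
  rot[3] = vrvuszyryxxqxwywq$vrs
  rot[4] = rvuszyryxxqxwywq$vrsv
  rot[5] = vuszyryxxqxwywq$vrsvr
  rot[6] = uszyryxxqxwywq$vrsvrv
  rot[7] = szyryxxqxwywq$vrsvrvu
  rot[8] = zyryxxqxwywq$vrsvrvus
  rot[9] = yryxxqxwywq$vrsvrvusz
  rot[10] = ryxxqxwywq$vrsvrvuszy
  rot[11] = yxxqxwywq$vrsvrvuszyr
  rot[12] = xxqxwywq$vrsvrvuszyry
  rot[13] = xqxwywq$vrsvrvuszyryx
  rot[14] = qxwywq$vrsvrvuszyryxx
  rot[15] = xwywq$vrsvrvuszyryxxq
  rot[16] = wywq$vrsvrvuszyryxxqx
  rot[17] = ywq$vrsvrvuszyryxxqxw
  rot[18] = wq$vrsvrvuszyryxxqxwy
  rot[19] = q$vrsvrvuszyryxxqxwyw
  rot[20] = $vrsvrvuszyryxxqxwywq
Sorted (with $ < everything):
  sorted[0] = $vrsvrvuszyryxxqxwywq
  sorted[1] = q$vrsvrvuszyryxxqxwyw
  sorted[2] = qxwywq$vrsvrvuszyryxx
  sorted[3] = rsvrvuszyryxxqxwywq$v
  sorted[4] = rvuszyryxxqxwywq$vrsv
  sorted[5] = ryxxqxwywq$vrsvrvuszy
  sorted[6] = svrvuszyryxxqxwywq$vr
  sorted[7] = szyryxxqxwywq$vrsvrvu
  sorted[8] = uszyryxxqxwywq$vrsvrv
  sorted[9] = vrsvrvuszyryxxqxwywq$
  sorted[10] = vrvuszyryxxqxwywq$vrs
  sorted[11] = vuszyryxxqxwywq$vrsvr
  sorted[12] = wq$vrsvrvuszyryxxqxwy
  sorted[13] = wywq$vrsvrvuszyryxxqx
  sorted[14] = xqxwywq$vrsvrvuszyryx
  sorted[15] = xwywq$vrsvrvuszyryxxq
  sorted[16] = xxqxwywq$vrsvrvuszyry
  sorted[17] = yryxxqxwywq$vrsvrvusz
  sorted[18] = ywq$vrsvrvuszyryxxqxw
  sorted[19] = yxxqxwywq$vrsvrvuszyr
  sorted[20] = zyryxxqxwywq$vrsvrvus
sorted[2] = qxwywq$vrsvrvuszyryxx

Answer: qxwywq$vrsvrvuszyryxx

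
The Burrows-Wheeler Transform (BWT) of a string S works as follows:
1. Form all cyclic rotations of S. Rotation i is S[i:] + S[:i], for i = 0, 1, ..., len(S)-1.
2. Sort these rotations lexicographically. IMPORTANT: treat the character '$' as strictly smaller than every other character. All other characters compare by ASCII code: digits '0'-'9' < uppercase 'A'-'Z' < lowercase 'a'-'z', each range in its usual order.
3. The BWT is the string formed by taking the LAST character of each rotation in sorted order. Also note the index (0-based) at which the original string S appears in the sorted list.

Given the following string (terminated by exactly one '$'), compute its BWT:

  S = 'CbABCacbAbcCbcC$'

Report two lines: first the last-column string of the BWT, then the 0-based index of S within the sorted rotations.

All 16 rotations (rotation i = S[i:]+S[:i]):
  rot[0] = CbABCacbAbcCbcC$
  rot[1] = bABCacbAbcCbcC$C
  rot[2] = ABCacbAbcCbcC$Cb
  rot[3] = BCacbAbcCbcC$CbA
  rot[4] = CacbAbcCbcC$CbAB
  rot[5] = acbAbcCbcC$CbABC
  rot[6] = cbAbcCbcC$CbABCa
  rot[7] = bAbcCbcC$CbABCac
  rot[8] = AbcCbcC$CbABCacb
  rot[9] = bcCbcC$CbABCacbA
  rot[10] = cCbcC$CbABCacbAb
  rot[11] = CbcC$CbABCacbAbc
  rot[12] = bcC$CbABCacbAbcC
  rot[13] = cC$CbABCacbAbcCb
  rot[14] = C$CbABCacbAbcCbc
  rot[15] = $CbABCacbAbcCbcC
Sorted (with $ < everything):
  sorted[0] = $CbABCacbAbcCbcC  (last char: 'C')
  sorted[1] = ABCacbAbcCbcC$Cb  (last char: 'b')
  sorted[2] = AbcCbcC$CbABCacb  (last char: 'b')
  sorted[3] = BCacbAbcCbcC$CbA  (last char: 'A')
  sorted[4] = C$CbABCacbAbcCbc  (last char: 'c')
  sorted[5] = CacbAbcCbcC$CbAB  (last char: 'B')
  sorted[6] = CbABCacbAbcCbcC$  (last char: '$')
  sorted[7] = CbcC$CbABCacbAbc  (last char: 'c')
  sorted[8] = acbAbcCbcC$CbABC  (last char: 'C')
  sorted[9] = bABCacbAbcCbcC$C  (last char: 'C')
  sorted[10] = bAbcCbcC$CbABCac  (last char: 'c')
  sorted[11] = bcC$CbABCacbAbcC  (last char: 'C')
  sorted[12] = bcCbcC$CbABCacbA  (last char: 'A')
  sorted[13] = cC$CbABCacbAbcCb  (last char: 'b')
  sorted[14] = cCbcC$CbABCacbAb  (last char: 'b')
  sorted[15] = cbAbcCbcC$CbABCa  (last char: 'a')
Last column: CbbAcB$cCCcCAbba
Original string S is at sorted index 6

Answer: CbbAcB$cCCcCAbba
6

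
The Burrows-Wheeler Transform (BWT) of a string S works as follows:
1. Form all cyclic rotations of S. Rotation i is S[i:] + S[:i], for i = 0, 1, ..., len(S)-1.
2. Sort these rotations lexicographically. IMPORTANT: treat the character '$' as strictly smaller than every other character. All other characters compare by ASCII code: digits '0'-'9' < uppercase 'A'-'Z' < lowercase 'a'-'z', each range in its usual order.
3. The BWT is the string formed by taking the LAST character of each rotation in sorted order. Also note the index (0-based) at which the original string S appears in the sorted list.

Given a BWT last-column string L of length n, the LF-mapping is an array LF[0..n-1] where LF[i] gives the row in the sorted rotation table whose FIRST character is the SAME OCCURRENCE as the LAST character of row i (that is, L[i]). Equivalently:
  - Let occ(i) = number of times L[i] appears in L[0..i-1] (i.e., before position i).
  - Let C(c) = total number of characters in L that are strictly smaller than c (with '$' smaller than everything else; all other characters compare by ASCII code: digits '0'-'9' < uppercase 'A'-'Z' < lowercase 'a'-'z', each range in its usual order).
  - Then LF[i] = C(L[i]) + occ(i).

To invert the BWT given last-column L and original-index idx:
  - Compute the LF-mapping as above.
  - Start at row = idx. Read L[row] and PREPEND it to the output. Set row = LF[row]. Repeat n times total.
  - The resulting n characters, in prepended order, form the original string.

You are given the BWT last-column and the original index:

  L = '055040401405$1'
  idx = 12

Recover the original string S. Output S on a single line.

Answer: 5000441401550$

Derivation:
LF mapping: 1 11 12 2 8 3 9 4 6 10 5 13 0 7
Walk LF starting at row 12, prepending L[row]:
  step 1: row=12, L[12]='$', prepend. Next row=LF[12]=0
  step 2: row=0, L[0]='0', prepend. Next row=LF[0]=1
  step 3: row=1, L[1]='5', prepend. Next row=LF[1]=11
  step 4: row=11, L[11]='5', prepend. Next row=LF[11]=13
  step 5: row=13, L[13]='1', prepend. Next row=LF[13]=7
  step 6: row=7, L[7]='0', prepend. Next row=LF[7]=4
  step 7: row=4, L[4]='4', prepend. Next row=LF[4]=8
  step 8: row=8, L[8]='1', prepend. Next row=LF[8]=6
  step 9: row=6, L[6]='4', prepend. Next row=LF[6]=9
  step 10: row=9, L[9]='4', prepend. Next row=LF[9]=10
  step 11: row=10, L[10]='0', prepend. Next row=LF[10]=5
  step 12: row=5, L[5]='0', prepend. Next row=LF[5]=3
  step 13: row=3, L[3]='0', prepend. Next row=LF[3]=2
  step 14: row=2, L[2]='5', prepend. Next row=LF[2]=12
Reversed output: 5000441401550$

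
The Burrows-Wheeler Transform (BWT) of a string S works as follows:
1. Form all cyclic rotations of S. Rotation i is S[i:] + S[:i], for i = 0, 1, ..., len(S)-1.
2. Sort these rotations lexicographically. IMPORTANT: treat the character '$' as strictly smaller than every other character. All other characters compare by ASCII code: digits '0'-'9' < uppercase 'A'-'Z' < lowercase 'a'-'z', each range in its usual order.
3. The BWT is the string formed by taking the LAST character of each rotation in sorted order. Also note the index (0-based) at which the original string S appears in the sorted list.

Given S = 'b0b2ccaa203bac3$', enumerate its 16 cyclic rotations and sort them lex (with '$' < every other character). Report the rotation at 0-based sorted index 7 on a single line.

All 16 rotations (rotation i = S[i:]+S[:i]):
  rot[0] = b0b2ccaa203bac3$
  rot[1] = 0b2ccaa203bac3$b
  rot[2] = b2ccaa203bac3$b0
  rot[3] = 2ccaa203bac3$b0b
  rot[4] = ccaa203bac3$b0b2
  rot[5] = caa203bac3$b0b2c
  rot[6] = aa203bac3$b0b2cc
  rot[7] = a203bac3$b0b2cca
  rot[8] = 203bac3$b0b2ccaa
  rot[9] = 03bac3$b0b2ccaa2
  rot[10] = 3bac3$b0b2ccaa20
  rot[11] = bac3$b0b2ccaa203
  rot[12] = ac3$b0b2ccaa203b
  rot[13] = c3$b0b2ccaa203ba
  rot[14] = 3$b0b2ccaa203bac
  rot[15] = $b0b2ccaa203bac3
Sorted (with $ < everything):
  sorted[0] = $b0b2ccaa203bac3
  sorted[1] = 03bac3$b0b2ccaa2
  sorted[2] = 0b2ccaa203bac3$b
  sorted[3] = 203bac3$b0b2ccaa
  sorted[4] = 2ccaa203bac3$b0b
  sorted[5] = 3$b0b2ccaa203bac
  sorted[6] = 3bac3$b0b2ccaa20
  sorted[7] = a203bac3$b0b2cca
  sorted[8] = aa203bac3$b0b2cc
  sorted[9] = ac3$b0b2ccaa203b
  sorted[10] = b0b2ccaa203bac3$
  sorted[11] = b2ccaa203bac3$b0
  sorted[12] = bac3$b0b2ccaa203
  sorted[13] = c3$b0b2ccaa203ba
  sorted[14] = caa203bac3$b0b2c
  sorted[15] = ccaa203bac3$b0b2
sorted[7] = a203bac3$b0b2cca

Answer: a203bac3$b0b2cca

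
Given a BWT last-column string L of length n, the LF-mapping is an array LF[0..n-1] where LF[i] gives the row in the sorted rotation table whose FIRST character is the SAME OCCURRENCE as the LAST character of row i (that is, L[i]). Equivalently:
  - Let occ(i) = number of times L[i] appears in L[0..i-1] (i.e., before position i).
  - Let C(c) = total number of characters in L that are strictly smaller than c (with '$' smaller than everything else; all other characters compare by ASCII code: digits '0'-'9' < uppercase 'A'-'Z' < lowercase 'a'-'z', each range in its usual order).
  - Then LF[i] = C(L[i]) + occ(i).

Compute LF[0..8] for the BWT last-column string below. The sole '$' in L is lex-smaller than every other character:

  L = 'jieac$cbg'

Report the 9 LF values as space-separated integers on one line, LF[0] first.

Answer: 8 7 5 1 3 0 4 2 6

Derivation:
Char counts: '$':1, 'a':1, 'b':1, 'c':2, 'e':1, 'g':1, 'i':1, 'j':1
C (first-col start): C('$')=0, C('a')=1, C('b')=2, C('c')=3, C('e')=5, C('g')=6, C('i')=7, C('j')=8
L[0]='j': occ=0, LF[0]=C('j')+0=8+0=8
L[1]='i': occ=0, LF[1]=C('i')+0=7+0=7
L[2]='e': occ=0, LF[2]=C('e')+0=5+0=5
L[3]='a': occ=0, LF[3]=C('a')+0=1+0=1
L[4]='c': occ=0, LF[4]=C('c')+0=3+0=3
L[5]='$': occ=0, LF[5]=C('$')+0=0+0=0
L[6]='c': occ=1, LF[6]=C('c')+1=3+1=4
L[7]='b': occ=0, LF[7]=C('b')+0=2+0=2
L[8]='g': occ=0, LF[8]=C('g')+0=6+0=6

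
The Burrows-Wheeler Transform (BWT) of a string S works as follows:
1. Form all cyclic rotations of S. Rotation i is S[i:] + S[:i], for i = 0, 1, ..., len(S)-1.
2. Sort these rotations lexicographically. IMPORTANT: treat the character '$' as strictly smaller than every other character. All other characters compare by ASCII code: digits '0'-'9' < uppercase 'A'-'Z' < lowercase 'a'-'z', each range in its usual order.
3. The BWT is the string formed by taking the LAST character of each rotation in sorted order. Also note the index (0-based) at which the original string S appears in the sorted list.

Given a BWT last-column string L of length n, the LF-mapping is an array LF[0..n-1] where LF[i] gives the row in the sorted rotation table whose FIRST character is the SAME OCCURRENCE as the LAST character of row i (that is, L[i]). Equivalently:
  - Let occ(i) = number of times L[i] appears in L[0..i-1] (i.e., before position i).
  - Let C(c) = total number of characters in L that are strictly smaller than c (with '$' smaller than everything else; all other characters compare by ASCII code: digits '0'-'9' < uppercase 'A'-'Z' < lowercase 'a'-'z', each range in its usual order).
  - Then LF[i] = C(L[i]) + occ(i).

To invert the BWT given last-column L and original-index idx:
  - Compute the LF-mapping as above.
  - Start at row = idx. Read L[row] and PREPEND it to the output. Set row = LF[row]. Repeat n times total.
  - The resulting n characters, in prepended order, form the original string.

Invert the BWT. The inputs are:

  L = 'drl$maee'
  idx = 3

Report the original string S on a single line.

Answer: emerald$

Derivation:
LF mapping: 2 7 5 0 6 1 3 4
Walk LF starting at row 3, prepending L[row]:
  step 1: row=3, L[3]='$', prepend. Next row=LF[3]=0
  step 2: row=0, L[0]='d', prepend. Next row=LF[0]=2
  step 3: row=2, L[2]='l', prepend. Next row=LF[2]=5
  step 4: row=5, L[5]='a', prepend. Next row=LF[5]=1
  step 5: row=1, L[1]='r', prepend. Next row=LF[1]=7
  step 6: row=7, L[7]='e', prepend. Next row=LF[7]=4
  step 7: row=4, L[4]='m', prepend. Next row=LF[4]=6
  step 8: row=6, L[6]='e', prepend. Next row=LF[6]=3
Reversed output: emerald$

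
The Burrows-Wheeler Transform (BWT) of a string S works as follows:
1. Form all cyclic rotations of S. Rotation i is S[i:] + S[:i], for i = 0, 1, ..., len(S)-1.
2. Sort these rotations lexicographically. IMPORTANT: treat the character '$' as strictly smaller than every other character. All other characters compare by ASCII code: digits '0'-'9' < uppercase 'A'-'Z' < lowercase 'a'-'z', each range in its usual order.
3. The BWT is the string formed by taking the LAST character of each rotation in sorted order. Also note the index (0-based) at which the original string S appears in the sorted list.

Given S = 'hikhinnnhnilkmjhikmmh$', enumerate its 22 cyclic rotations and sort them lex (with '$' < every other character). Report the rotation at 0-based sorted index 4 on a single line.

All 22 rotations (rotation i = S[i:]+S[:i]):
  rot[0] = hikhinnnhnilkmjhikmmh$
  rot[1] = ikhinnnhnilkmjhikmmh$h
  rot[2] = khinnnhnilkmjhikmmh$hi
  rot[3] = hinnnhnilkmjhikmmh$hik
  rot[4] = innnhnilkmjhikmmh$hikh
  rot[5] = nnnhnilkmjhikmmh$hikhi
  rot[6] = nnhnilkmjhikmmh$hikhin
  rot[7] = nhnilkmjhikmmh$hikhinn
  rot[8] = hnilkmjhikmmh$hikhinnn
  rot[9] = nilkmjhikmmh$hikhinnnh
  rot[10] = ilkmjhikmmh$hikhinnnhn
  rot[11] = lkmjhikmmh$hikhinnnhni
  rot[12] = kmjhikmmh$hikhinnnhnil
  rot[13] = mjhikmmh$hikhinnnhnilk
  rot[14] = jhikmmh$hikhinnnhnilkm
  rot[15] = hikmmh$hikhinnnhnilkmj
  rot[16] = ikmmh$hikhinnnhnilkmjh
  rot[17] = kmmh$hikhinnnhnilkmjhi
  rot[18] = mmh$hikhinnnhnilkmjhik
  rot[19] = mh$hikhinnnhnilkmjhikm
  rot[20] = h$hikhinnnhnilkmjhikmm
  rot[21] = $hikhinnnhnilkmjhikmmh
Sorted (with $ < everything):
  sorted[0] = $hikhinnnhnilkmjhikmmh
  sorted[1] = h$hikhinnnhnilkmjhikmm
  sorted[2] = hikhinnnhnilkmjhikmmh$
  sorted[3] = hikmmh$hikhinnnhnilkmj
  sorted[4] = hinnnhnilkmjhikmmh$hik
  sorted[5] = hnilkmjhikmmh$hikhinnn
  sorted[6] = ikhinnnhnilkmjhikmmh$h
  sorted[7] = ikmmh$hikhinnnhnilkmjh
  sorted[8] = ilkmjhikmmh$hikhinnnhn
  sorted[9] = innnhnilkmjhikmmh$hikh
  sorted[10] = jhikmmh$hikhinnnhnilkm
  sorted[11] = khinnnhnilkmjhikmmh$hi
  sorted[12] = kmjhikmmh$hikhinnnhnil
  sorted[13] = kmmh$hikhinnnhnilkmjhi
  sorted[14] = lkmjhikmmh$hikhinnnhni
  sorted[15] = mh$hikhinnnhnilkmjhikm
  sorted[16] = mjhikmmh$hikhinnnhnilk
  sorted[17] = mmh$hikhinnnhnilkmjhik
  sorted[18] = nhnilkmjhikmmh$hikhinn
  sorted[19] = nilkmjhikmmh$hikhinnnh
  sorted[20] = nnhnilkmjhikmmh$hikhin
  sorted[21] = nnnhnilkmjhikmmh$hikhi
sorted[4] = hinnnhnilkmjhikmmh$hik

Answer: hinnnhnilkmjhikmmh$hik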